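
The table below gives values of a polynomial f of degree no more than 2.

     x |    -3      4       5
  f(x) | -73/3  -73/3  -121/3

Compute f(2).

-13/3

Using the Lagrange interpolation formula with nodes -3, 4, 5:
  L_0(x) = (x - 4)(x - 5) / 56
  L_1(x) = (x + 3)(x - 5) / -7
  L_2(x) = (x + 3)(x - 4) / 8
Then f(x) = -73/3·L_0(x) - 73/3·L_1(x) - 121/3·L_2(x).
Expanding and collecting terms gives f(x) = -2x² + 2x - 1/3.
Evaluating at x = 2: f(2) = -13/3.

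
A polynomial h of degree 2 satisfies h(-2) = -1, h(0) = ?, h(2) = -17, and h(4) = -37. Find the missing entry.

On equispaced nodes a degree-2 polynomial has vanishing third forward difference, so
  - h(-2) + 3·h(0) - 3·h(2) + h(4) = 0.
Substituting the known values and solving for h(0):
  3·h(0) = -15
  h(0) = -5.

-5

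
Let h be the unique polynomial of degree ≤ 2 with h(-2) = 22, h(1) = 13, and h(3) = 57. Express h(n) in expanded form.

h(n) = 5n^2 + 2n + 6

Write h(n) = an^2 + bn + c. Substituting each data point gives a linear system:
  4a - 2b + c = 22
  a + b + c = 13
  9a + 3b + c = 57
Solving the system yields a = 5, b = 2, c = 6.
So h(n) = 5n^2 + 2n + 6.
Check: h(-2) = 22. ✓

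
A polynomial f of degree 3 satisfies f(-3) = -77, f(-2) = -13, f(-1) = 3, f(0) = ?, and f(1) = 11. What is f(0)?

On equispaced nodes a degree-3 polynomial has vanishing fourth forward difference, so
  f(-3) - 4·f(-2) + 6·f(-1) - 4·f(0) + f(1) = 0.
Substituting the known values and solving for f(0):
  -4·f(0) = -4
  f(0) = 1.

1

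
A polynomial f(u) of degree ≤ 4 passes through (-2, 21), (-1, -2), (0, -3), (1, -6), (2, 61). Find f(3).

Write f(u) = au^4 + bu^3 + cu^2 + du + e. Substituting each data point gives a linear system:
  16a - 8b + 4c - 2d + e = 21
  a - b + c - d + e = -2
  e = -3
  a + b + c + d + e = -6
  16a + 8b + 4c + 2d + e = 61
Solving the system yields a = 4, b = 4, c = -5, d = -6, e = -3.
So f(u) = 4u^4 + 4u^3 - 5u^2 - 6u - 3.
Then f(3) = 366.

366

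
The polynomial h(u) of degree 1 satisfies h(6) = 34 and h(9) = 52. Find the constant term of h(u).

-2

Write h(u) = au + b. Substituting each data point gives a linear system:
  6a + b = 34
  9a + b = 52
Solving the system yields a = 6, b = -2.
So h(u) = 6u - 2.
The constant term is -2.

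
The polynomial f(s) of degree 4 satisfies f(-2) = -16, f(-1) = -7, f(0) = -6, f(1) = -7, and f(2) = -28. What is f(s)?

f(s) = -s^4 - s^3 + s - 6

Write f(s) = as^4 + bs^3 + cs^2 + ds + e. Substituting each data point gives a linear system:
  16a - 8b + 4c - 2d + e = -16
  a - b + c - d + e = -7
  e = -6
  a + b + c + d + e = -7
  16a + 8b + 4c + 2d + e = -28
Solving the system yields a = -1, b = -1, c = 0, d = 1, e = -6.
So f(s) = -s^4 - s^3 + s - 6.
Check: f(0) = -6. ✓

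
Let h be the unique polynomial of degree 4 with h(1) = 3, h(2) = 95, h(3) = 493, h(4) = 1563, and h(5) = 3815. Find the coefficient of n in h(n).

Write h(n) = an^4 + bn^3 + cn^2 + dn + e. Substituting each data point gives a linear system:
  a + b + c + d + e = 3
  16a + 8b + 4c + 2d + e = 95
  81a + 27b + 9c + 3d + e = 493
  256a + 64b + 16c + 4d + e = 1563
  625a + 125b + 25c + 5d + e = 3815
Solving the system yields a = 6, b = 1, c = -3, d = 4, e = -5.
So h(n) = 6n^4 + n^3 - 3n^2 + 4n - 5.
The coefficient of n is 4.

4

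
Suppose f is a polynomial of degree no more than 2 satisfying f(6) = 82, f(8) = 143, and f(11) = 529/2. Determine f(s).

f(s) = 2s^2 + (5/2)s - 5

Write f(s) = as^2 + bs + c. Substituting each data point gives a linear system:
  36a + 6b + c = 82
  64a + 8b + c = 143
  121a + 11b + c = 529/2
Solving the system yields a = 2, b = 5/2, c = -5.
So f(s) = 2s^2 + (5/2)s - 5.
Check: f(8) = 143. ✓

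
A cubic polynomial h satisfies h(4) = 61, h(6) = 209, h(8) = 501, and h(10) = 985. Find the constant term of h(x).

Write h(x) = ax^3 + bx^2 + cx + d. Substituting each data point gives a linear system:
  64a + 16b + 4c + d = 61
  216a + 36b + 6c + d = 209
  512a + 64b + 8c + d = 501
  1000a + 100b + 10c + d = 985
Solving the system yields a = 1, b = 0, c = -2, d = 5.
So h(x) = x³ - 2x + 5.
The constant term is 5.

5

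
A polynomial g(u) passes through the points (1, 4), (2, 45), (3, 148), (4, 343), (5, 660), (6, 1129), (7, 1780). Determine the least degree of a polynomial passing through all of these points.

3

Forward differences of the values at u = 1, 2, 3, 4, 5, 6, 7:
  g  : 4  45  148  343  660  1129  1780
  Δ  : 41  103  195  317  469  651
  Δ^2: 62  92  122  152  182
  Δ^3: 30  30  30  30
  Δ^4: 0  0  0
  Δ^5: 0  0
  Δ^6: 0
The third differences are constant (30) and nonzero, while all higher differences vanish, so the minimal degree is 3.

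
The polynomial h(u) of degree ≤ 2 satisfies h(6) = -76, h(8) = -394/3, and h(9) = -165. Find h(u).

h(u) = -2u^2 + (1/3)u - 6

Using the Lagrange interpolation formula with nodes 6, 8, 9:
  L_0(u) = (u - 8)(u - 9) / 6
  L_1(u) = (u - 6)(u - 9) / -2
  L_2(u) = (u - 6)(u - 8) / 3
Then h(u) = -76·L_0(u) - 394/3·L_1(u) - 165·L_2(u).
Expanding and collecting terms gives h(u) = -2u^2 + (1/3)u - 6.
Check: h(8) = -394/3. ✓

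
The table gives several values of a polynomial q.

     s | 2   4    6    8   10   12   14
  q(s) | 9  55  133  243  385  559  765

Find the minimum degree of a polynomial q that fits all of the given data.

2

Forward differences of the values at s = 2, 4, 6, 8, 10, 12, 14:
  q  : 9  55  133  243  385  559  765
  Δ  : 46  78  110  142  174  206
  Δ^2: 32  32  32  32  32
  Δ^3: 0  0  0  0
  Δ^4: 0  0  0
  Δ^5: 0  0
  Δ^6: 0
The second differences are constant (32) and nonzero, while all higher differences vanish, so the minimal degree is 2.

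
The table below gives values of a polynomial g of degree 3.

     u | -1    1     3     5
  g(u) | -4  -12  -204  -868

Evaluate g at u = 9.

Forward differences of the values at u = -1, 1, 3, 5:
  g  : -4  -12  -204  -868
  Δ  : -8  -192  -664
  Δ^2: -184  -472
  Δ^3: -288
The third differences are constant, confirming degree 3.
Interpolating (Newton forward form) and evaluating at u = 9 gives g(9) = -4764.

-4764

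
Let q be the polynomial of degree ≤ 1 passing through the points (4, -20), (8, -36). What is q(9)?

-40

Write q(n) = an + b. Substituting each data point gives a linear system:
  4a + b = -20
  8a + b = -36
Solving the system yields a = -4, b = -4.
So q(n) = -4n - 4.
Then q(9) = -40.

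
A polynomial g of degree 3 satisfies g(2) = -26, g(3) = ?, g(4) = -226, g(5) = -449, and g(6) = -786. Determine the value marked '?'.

-93

The 4 known points determine the degree-3 polynomial uniquely.
Write g(u) = au^3 + bu^2 + cu + d. Substituting each data point gives a linear system:
  8a + 4b + 2c + d = -26
  64a + 16b + 4c + d = -226
  125a + 25b + 5c + d = -449
  216a + 36b + 6c + d = -786
Solving the system yields a = -4, b = 3, c = -6, d = 6.
So g(u) = -4u^3 + 3u^2 - 6u + 6.
Then g(3) = -93.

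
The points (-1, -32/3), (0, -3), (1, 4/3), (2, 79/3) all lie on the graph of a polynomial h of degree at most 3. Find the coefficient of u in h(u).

2

Write h(u) = au^3 + bu^2 + cu + d. Substituting each data point gives a linear system:
  -a + b - c + d = -32/3
  d = -3
  a + b + c + d = 4/3
  8a + 4b + 2c + d = 79/3
Solving the system yields a = 4, b = -5/3, c = 2, d = -3.
So h(u) = 4u^3 - (5/3)u^2 + 2u - 3.
The coefficient of u is 2.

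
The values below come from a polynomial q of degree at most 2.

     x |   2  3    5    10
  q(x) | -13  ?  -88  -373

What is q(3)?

-30

The 3 known points determine the degree-2 polynomial uniquely.
Write q(x) = ax^2 + bx + c. Substituting each data point gives a linear system:
  4a + 2b + c = -13
  25a + 5b + c = -88
  100a + 10b + c = -373
Solving the system yields a = -4, b = 3, c = -3.
So q(x) = -4x^2 + 3x - 3.
Then q(3) = -30.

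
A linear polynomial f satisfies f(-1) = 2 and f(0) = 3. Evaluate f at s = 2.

5

Write f(s) = as + b. Substituting each data point gives a linear system:
  -a + b = 2
  b = 3
Solving the system yields a = 1, b = 3.
So f(s) = s + 3.
Then f(2) = 5.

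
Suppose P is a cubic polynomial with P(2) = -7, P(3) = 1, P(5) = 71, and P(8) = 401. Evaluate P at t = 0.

1

Write P(t) = at^3 + bt^2 + ct + d. Substituting each data point gives a linear system:
  8a + 4b + 2c + d = -7
  27a + 9b + 3c + d = 1
  125a + 25b + 5c + d = 71
  512a + 64b + 8c + d = 401
Solving the system yields a = 1, b = -1, c = -6, d = 1.
So P(t) = t³ - t² - 6t + 1.
Then P(0) = 1.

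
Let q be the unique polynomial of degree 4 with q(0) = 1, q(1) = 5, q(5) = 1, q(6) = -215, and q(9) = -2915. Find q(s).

Write q(s) = as^4 + bs^3 + cs^2 + ds + e. Substituting each data point gives a linear system:
  e = 1
  a + b + c + d + e = 5
  625a + 125b + 25c + 5d + e = 1
  1296a + 216b + 36c + 6d + e = -215
  6561a + 729b + 81c + 9d + e = -2915
Solving the system yields a = -1, b = 5, c = 0, d = 0, e = 1.
So q(s) = -s^4 + 5s^3 + 1.
Check: q(9) = -2915. ✓

q(s) = -s^4 + 5s^3 + 1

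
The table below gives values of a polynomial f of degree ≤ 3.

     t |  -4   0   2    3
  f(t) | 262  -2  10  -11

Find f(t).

Write f(t) = at^3 + bt^2 + ct + d. Substituting each data point gives a linear system:
  -64a + 16b - 4c + d = 262
  d = -2
  8a + 4b + 2c + d = 10
  27a + 9b + 3c + d = -11
Solving the system yields a = -3, b = 6, c = 6, d = -2.
So f(t) = -3t^3 + 6t^2 + 6t - 2.
Check: f(-4) = 262. ✓

f(t) = -3t^3 + 6t^2 + 6t - 2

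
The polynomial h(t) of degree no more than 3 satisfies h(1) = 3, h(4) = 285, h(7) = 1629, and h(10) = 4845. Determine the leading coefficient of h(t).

Write h(t) = at^3 + bt^2 + ct + d. Substituting each data point gives a linear system:
  a + b + c + d = 3
  64a + 16b + 4c + d = 285
  343a + 49b + 7c + d = 1629
  1000a + 100b + 10c + d = 4845
Solving the system yields a = 5, b = -1, c = -6, d = 5.
So h(t) = 5t^3 - t^2 - 6t + 5.
The leading coefficient is 5.

5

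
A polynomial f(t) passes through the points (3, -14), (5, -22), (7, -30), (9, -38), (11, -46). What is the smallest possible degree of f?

Forward differences of the values at t = 3, 5, 7, 9, 11:
  f  : -14  -22  -30  -38  -46
  Δ  : -8  -8  -8  -8
  Δ^2: 0  0  0
  Δ^3: 0  0
  Δ^4: 0
The first differences are constant (-8) and nonzero, while all higher differences vanish, so the minimal degree is 1.

1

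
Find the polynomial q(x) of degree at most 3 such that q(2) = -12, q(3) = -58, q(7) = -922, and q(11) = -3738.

q(x) = -3x^3 + 2x^2 + x + 2

Write q(x) = ax^3 + bx^2 + cx + d. Substituting each data point gives a linear system:
  8a + 4b + 2c + d = -12
  27a + 9b + 3c + d = -58
  343a + 49b + 7c + d = -922
  1331a + 121b + 11c + d = -3738
Solving the system yields a = -3, b = 2, c = 1, d = 2.
So q(x) = -3x^3 + 2x^2 + x + 2.
Check: q(7) = -922. ✓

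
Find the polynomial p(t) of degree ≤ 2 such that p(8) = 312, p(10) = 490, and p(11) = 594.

Write p(t) = at^2 + bt + c. Substituting each data point gives a linear system:
  64a + 8b + c = 312
  100a + 10b + c = 490
  121a + 11b + c = 594
Solving the system yields a = 5, b = -1, c = 0.
So p(t) = 5t^2 - t.
Check: p(10) = 490. ✓

p(t) = 5t^2 - t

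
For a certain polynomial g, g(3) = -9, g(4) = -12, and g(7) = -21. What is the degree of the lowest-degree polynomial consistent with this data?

Divided differences on the nodes 3, 4, 7:
  order 0: -9  -12  -21
  order 1: -3  -3
  order 2: 0
The order-1 divided differences are all -3 (nonzero) and every higher order vanishes, so the data lies on a polynomial of degree exactly 1.

1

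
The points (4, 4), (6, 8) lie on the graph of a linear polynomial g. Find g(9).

Using the Lagrange interpolation formula with nodes 4, 6:
  L_0(s) = (s - 6) / -2
  L_1(s) = (s - 4) / 2
Then g(s) = 4·L_0(s) + 8·L_1(s).
Expanding and collecting terms gives g(s) = 2s - 4.
Evaluating at s = 9: g(9) = 14.

14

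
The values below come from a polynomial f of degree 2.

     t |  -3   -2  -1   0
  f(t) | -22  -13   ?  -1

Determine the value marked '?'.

-6

On equispaced nodes a degree-2 polynomial has vanishing third forward difference, so
  - f(-3) + 3·f(-2) - 3·f(-1) + f(0) = 0.
Substituting the known values and solving for f(-1):
  -3·f(-1) = 18
  f(-1) = -6.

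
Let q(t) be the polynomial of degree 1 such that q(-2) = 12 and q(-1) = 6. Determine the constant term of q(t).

0

Write q(t) = at + b. Substituting each data point gives a linear system:
  -2a + b = 12
  -a + b = 6
Solving the system yields a = -6, b = 0.
So q(t) = -6t.
The constant term is 0.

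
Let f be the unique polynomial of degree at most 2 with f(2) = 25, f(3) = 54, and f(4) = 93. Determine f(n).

Write f(n) = an^2 + bn + c. Substituting each data point gives a linear system:
  4a + 2b + c = 25
  9a + 3b + c = 54
  16a + 4b + c = 93
Solving the system yields a = 5, b = 4, c = -3.
So f(n) = 5n^2 + 4n - 3.
Check: f(2) = 25. ✓

f(n) = 5n^2 + 4n - 3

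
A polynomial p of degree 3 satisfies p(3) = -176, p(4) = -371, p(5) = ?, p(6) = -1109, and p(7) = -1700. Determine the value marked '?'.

On equispaced nodes a degree-3 polynomial has vanishing fourth forward difference, so
  p(3) - 4·p(4) + 6·p(5) - 4·p(6) + p(7) = 0.
Substituting the known values and solving for p(5):
  6·p(5) = -4044
  p(5) = -674.

-674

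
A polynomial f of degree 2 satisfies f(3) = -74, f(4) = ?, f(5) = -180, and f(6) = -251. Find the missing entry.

-121

On equispaced nodes a degree-2 polynomial has vanishing third forward difference, so
  - f(3) + 3·f(4) - 3·f(5) + f(6) = 0.
Substituting the known values and solving for f(4):
  3·f(4) = -363
  f(4) = -121.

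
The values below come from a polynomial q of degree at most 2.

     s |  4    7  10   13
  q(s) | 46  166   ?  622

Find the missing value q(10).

The 3 known points determine the degree-2 polynomial uniquely.
Write q(s) = as^2 + bs + c. Substituting each data point gives a linear system:
  16a + 4b + c = 46
  49a + 7b + c = 166
  169a + 13b + c = 622
Solving the system yields a = 4, b = -4, c = -2.
So q(s) = 4s^2 - 4s - 2.
Then q(10) = 358.

358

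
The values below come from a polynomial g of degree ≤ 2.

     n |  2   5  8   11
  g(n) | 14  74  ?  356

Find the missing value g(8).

On equispaced nodes a degree-2 polynomial has vanishing third forward difference, so
  - g(2) + 3·g(5) - 3·g(8) + g(11) = 0.
Substituting the known values and solving for g(8):
  -3·g(8) = -564
  g(8) = 188.

188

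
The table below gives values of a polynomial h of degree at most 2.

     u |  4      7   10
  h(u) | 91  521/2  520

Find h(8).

337

Write h(u) = au^2 + bu + c. Substituting each data point gives a linear system:
  16a + 4b + c = 91
  49a + 7b + c = 521/2
  100a + 10b + c = 520
Solving the system yields a = 5, b = 3/2, c = 5.
So h(u) = 5u² + (3/2)u + 5.
Then h(8) = 337.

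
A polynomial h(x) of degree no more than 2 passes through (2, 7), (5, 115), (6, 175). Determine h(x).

h(x) = 6x^2 - 6x - 5

Using the Lagrange interpolation formula with nodes 2, 5, 6:
  L_0(x) = (x - 5)(x - 6) / 12
  L_1(x) = (x - 2)(x - 6) / -3
  L_2(x) = (x - 2)(x - 5) / 4
Then h(x) = 7·L_0(x) + 115·L_1(x) + 175·L_2(x).
Expanding and collecting terms gives h(x) = 6x^2 - 6x - 5.
Check: h(2) = 7. ✓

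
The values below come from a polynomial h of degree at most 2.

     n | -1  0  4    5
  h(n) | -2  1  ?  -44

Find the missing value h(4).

The 3 known points determine the degree-2 polynomial uniquely.
Write h(n) = an^2 + bn + c. Substituting each data point gives a linear system:
  a - b + c = -2
  c = 1
  25a + 5b + c = -44
Solving the system yields a = -2, b = 1, c = 1.
So h(n) = -2n^2 + n + 1.
Then h(4) = -27.

-27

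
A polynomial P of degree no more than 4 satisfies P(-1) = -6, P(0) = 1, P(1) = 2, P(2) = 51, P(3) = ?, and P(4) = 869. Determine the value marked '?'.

274

The 5 known points determine the degree-4 polynomial uniquely.
Write P(u) = au^4 + bu^3 + cu^2 + du + e. Substituting each data point gives a linear system:
  a - b + c - d + e = -6
  e = 1
  a + b + c + d + e = 2
  16a + 8b + 4c + 2d + e = 51
  256a + 64b + 16c + 4d + e = 869
Solving the system yields a = 3, b = 3, c = -6, d = 1, e = 1.
So P(u) = 3u^4 + 3u^3 - 6u^2 + u + 1.
Then P(3) = 274.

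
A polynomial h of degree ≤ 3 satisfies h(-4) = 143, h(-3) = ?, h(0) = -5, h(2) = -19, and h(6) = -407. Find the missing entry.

The 4 known points determine the degree-3 polynomial uniquely.
Write h(t) = at^3 + bt^2 + ct + d. Substituting each data point gives a linear system:
  -64a + 16b - 4c + d = 143
  d = -5
  8a + 4b + 2c + d = -19
  216a + 36b + 6c + d = -407
Solving the system yields a = -2, b = 1, c = -1, d = -5.
So h(t) = -2t^3 + t^2 - t - 5.
Then h(-3) = 61.

61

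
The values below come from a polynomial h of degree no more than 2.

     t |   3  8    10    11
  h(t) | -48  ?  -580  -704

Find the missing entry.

The 3 known points determine the degree-2 polynomial uniquely.
Write h(t) = at^2 + bt + c. Substituting each data point gives a linear system:
  9a + 3b + c = -48
  100a + 10b + c = -580
  121a + 11b + c = -704
Solving the system yields a = -6, b = 2, c = 0.
So h(t) = -6t² + 2t.
Then h(8) = -368.

-368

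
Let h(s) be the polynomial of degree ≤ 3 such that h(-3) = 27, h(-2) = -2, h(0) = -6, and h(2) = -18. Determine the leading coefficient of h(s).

Write h(s) = as^3 + bs^2 + cs + d. Substituting each data point gives a linear system:
  -27a + 9b - 3c + d = 27
  -8a + 4b - 2c + d = -2
  d = -6
  8a + 4b + 2c + d = -18
Solving the system yields a = -2, b = -1, c = 4, d = -6.
So h(s) = -2s^3 - s^2 + 4s - 6.
The leading coefficient is -2.

-2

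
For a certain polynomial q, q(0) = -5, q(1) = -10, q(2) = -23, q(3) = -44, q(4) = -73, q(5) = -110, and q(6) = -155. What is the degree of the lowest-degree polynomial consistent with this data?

Forward differences of the values at s = 0, 1, 2, 3, 4, 5, 6:
  q  : -5  -10  -23  -44  -73  -110  -155
  Δ  : -5  -13  -21  -29  -37  -45
  Δ^2: -8  -8  -8  -8  -8
  Δ^3: 0  0  0  0
  Δ^4: 0  0  0
  Δ^5: 0  0
  Δ^6: 0
The second differences are constant (-8) and nonzero, while all higher differences vanish, so the minimal degree is 2.

2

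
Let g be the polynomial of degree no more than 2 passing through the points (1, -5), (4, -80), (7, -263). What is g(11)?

-675

Write g(x) = ax^2 + bx + c. Substituting each data point gives a linear system:
  a + b + c = -5
  16a + 4b + c = -80
  49a + 7b + c = -263
Solving the system yields a = -6, b = 5, c = -4.
So g(x) = -6x² + 5x - 4.
Then g(11) = -675.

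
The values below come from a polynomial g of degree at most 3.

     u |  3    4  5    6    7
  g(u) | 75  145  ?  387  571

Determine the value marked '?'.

The 4 known points determine the degree-3 polynomial uniquely.
Write g(u) = au^3 + bu^2 + cu + d. Substituting each data point gives a linear system:
  27a + 9b + 3c + d = 75
  64a + 16b + 4c + d = 145
  216a + 36b + 6c + d = 387
  343a + 49b + 7c + d = 571
Solving the system yields a = 1, b = 4, c = 5, d = -3.
So g(u) = u^3 + 4u^2 + 5u - 3.
Then g(5) = 247.

247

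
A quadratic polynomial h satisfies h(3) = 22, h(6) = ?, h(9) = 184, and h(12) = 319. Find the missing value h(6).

On equispaced nodes a degree-2 polynomial has vanishing third forward difference, so
  - h(3) + 3·h(6) - 3·h(9) + h(12) = 0.
Substituting the known values and solving for h(6):
  3·h(6) = 255
  h(6) = 85.

85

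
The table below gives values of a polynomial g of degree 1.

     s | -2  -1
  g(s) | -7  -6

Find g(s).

g(s) = s - 5

Using the Lagrange interpolation formula with nodes -2, -1:
  L_0(s) = (s + 1) / -1
  L_1(s) = (s + 2) / 1
Then g(s) = -7·L_0(s) - 6·L_1(s).
Expanding and collecting terms gives g(s) = s - 5.
Check: g(-2) = -7. ✓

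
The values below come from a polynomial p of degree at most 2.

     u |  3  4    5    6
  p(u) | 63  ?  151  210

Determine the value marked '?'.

102

The 3 known points determine the degree-2 polynomial uniquely.
Write p(u) = au^2 + bu + c. Substituting each data point gives a linear system:
  9a + 3b + c = 63
  25a + 5b + c = 151
  36a + 6b + c = 210
Solving the system yields a = 5, b = 4, c = 6.
So p(u) = 5u^2 + 4u + 6.
Then p(4) = 102.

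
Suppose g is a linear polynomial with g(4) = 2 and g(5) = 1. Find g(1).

Using the Lagrange interpolation formula with nodes 4, 5:
  L_0(u) = (u - 5) / -1
  L_1(u) = (u - 4) / 1
Then g(u) = 2·L_0(u) + 1·L_1(u).
Expanding and collecting terms gives g(u) = -u + 6.
Evaluating at u = 1: g(1) = 5.

5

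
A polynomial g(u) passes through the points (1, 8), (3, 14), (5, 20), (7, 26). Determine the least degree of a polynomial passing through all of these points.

Forward differences of the values at u = 1, 3, 5, 7:
  g  : 8  14  20  26
  Δ  : 6  6  6
  Δ^2: 0  0
  Δ^3: 0
The first differences are constant (6) and nonzero, while all higher differences vanish, so the minimal degree is 1.

1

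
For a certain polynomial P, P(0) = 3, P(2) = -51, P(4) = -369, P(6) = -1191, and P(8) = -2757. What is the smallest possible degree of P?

Forward differences of the values at t = 0, 2, 4, 6, 8:
  P  : 3  -51  -369  -1191  -2757
  Δ  : -54  -318  -822  -1566
  Δ^2: -264  -504  -744
  Δ^3: -240  -240
  Δ^4: 0
The third differences are constant (-240) and nonzero, while all higher differences vanish, so the minimal degree is 3.

3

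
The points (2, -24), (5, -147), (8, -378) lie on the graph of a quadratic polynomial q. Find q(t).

Using the Lagrange interpolation formula with nodes 2, 5, 8:
  L_0(t) = (t - 5)(t - 8) / 18
  L_1(t) = (t - 2)(t - 8) / -9
  L_2(t) = (t - 2)(t - 5) / 18
Then q(t) = -24·L_0(t) - 147·L_1(t) - 378·L_2(t).
Expanding and collecting terms gives q(t) = -6t^2 + t - 2.
Check: q(8) = -378. ✓

q(t) = -6t^2 + t - 2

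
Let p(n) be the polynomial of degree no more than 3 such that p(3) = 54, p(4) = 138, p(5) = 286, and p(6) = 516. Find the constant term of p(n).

6

Write p(n) = an^3 + bn^2 + cn + d. Substituting each data point gives a linear system:
  27a + 9b + 3c + d = 54
  64a + 16b + 4c + d = 138
  125a + 25b + 5c + d = 286
  216a + 36b + 6c + d = 516
Solving the system yields a = 3, b = -4, c = 1, d = 6.
So p(n) = 3n³ - 4n² + n + 6.
The constant term is 6.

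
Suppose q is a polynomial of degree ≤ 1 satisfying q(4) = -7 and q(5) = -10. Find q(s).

Using the Lagrange interpolation formula with nodes 4, 5:
  L_0(s) = (s - 5) / -1
  L_1(s) = (s - 4) / 1
Then q(s) = -7·L_0(s) - 10·L_1(s).
Expanding and collecting terms gives q(s) = -3s + 5.
Check: q(4) = -7. ✓

q(s) = -3s + 5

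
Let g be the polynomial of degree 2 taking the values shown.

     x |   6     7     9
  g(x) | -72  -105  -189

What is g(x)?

g(x) = -3x^2 + 6x

Using the Lagrange interpolation formula with nodes 6, 7, 9:
  L_0(x) = (x - 7)(x - 9) / 3
  L_1(x) = (x - 6)(x - 9) / -2
  L_2(x) = (x - 6)(x - 7) / 6
Then g(x) = -72·L_0(x) - 105·L_1(x) - 189·L_2(x).
Expanding and collecting terms gives g(x) = -3x^2 + 6x.
Check: g(9) = -189. ✓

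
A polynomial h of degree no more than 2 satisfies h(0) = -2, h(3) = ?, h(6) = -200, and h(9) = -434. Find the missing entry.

-56

On equispaced nodes a degree-2 polynomial has vanishing third forward difference, so
  - h(0) + 3·h(3) - 3·h(6) + h(9) = 0.
Substituting the known values and solving for h(3):
  3·h(3) = -168
  h(3) = -56.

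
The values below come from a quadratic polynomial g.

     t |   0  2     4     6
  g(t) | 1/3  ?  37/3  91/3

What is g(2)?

7/3

The 3 known points determine the degree-2 polynomial uniquely.
Write g(t) = at^2 + bt + c. Substituting each data point gives a linear system:
  c = 1/3
  16a + 4b + c = 37/3
  36a + 6b + c = 91/3
Solving the system yields a = 1, b = -1, c = 1/3.
So g(t) = t^2 - t + 1/3.
Then g(2) = 7/3.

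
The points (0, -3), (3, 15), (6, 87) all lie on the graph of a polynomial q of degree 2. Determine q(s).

Write q(s) = as^2 + bs + c. Substituting each data point gives a linear system:
  c = -3
  9a + 3b + c = 15
  36a + 6b + c = 87
Solving the system yields a = 3, b = -3, c = -3.
So q(s) = 3s^2 - 3s - 3.
Check: q(3) = 15. ✓

q(s) = 3s^2 - 3s - 3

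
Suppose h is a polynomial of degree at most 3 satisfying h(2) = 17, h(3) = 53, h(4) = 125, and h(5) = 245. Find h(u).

h(u) = 2u^3 - 2u + 5

Using the Lagrange interpolation formula with nodes 2, 3, 4, 5:
  L_0(u) = (u - 3)(u - 4)(u - 5) / -6
  L_1(u) = (u - 2)(u - 4)(u - 5) / 2
  L_2(u) = (u - 2)(u - 3)(u - 5) / -2
  L_3(u) = (u - 2)(u - 3)(u - 4) / 6
Then h(u) = 17·L_0(u) + 53·L_1(u) + 125·L_2(u) + 245·L_3(u).
Expanding and collecting terms gives h(u) = 2u^3 - 2u + 5.
Check: h(4) = 125. ✓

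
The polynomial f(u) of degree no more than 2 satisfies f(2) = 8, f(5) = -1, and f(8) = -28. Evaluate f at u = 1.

Using the Lagrange interpolation formula with nodes 2, 5, 8:
  L_0(u) = (u - 5)(u - 8) / 18
  L_1(u) = (u - 2)(u - 8) / -9
  L_2(u) = (u - 2)(u - 5) / 18
Then f(u) = 8·L_0(u) - 1·L_1(u) - 28·L_2(u).
Expanding and collecting terms gives f(u) = -u^2 + 4u + 4.
Evaluating at u = 1: f(1) = 7.

7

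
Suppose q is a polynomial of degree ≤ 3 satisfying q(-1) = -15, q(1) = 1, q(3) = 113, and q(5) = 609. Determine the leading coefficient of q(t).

6

Write q(t) = at^3 + bt^2 + ct + d. Substituting each data point gives a linear system:
  -a + b - c + d = -15
  a + b + c + d = 1
  27a + 9b + 3c + d = 113
  125a + 25b + 5c + d = 609
Solving the system yields a = 6, b = -6, c = 2, d = -1.
So q(t) = 6t^3 - 6t^2 + 2t - 1.
The leading coefficient is 6.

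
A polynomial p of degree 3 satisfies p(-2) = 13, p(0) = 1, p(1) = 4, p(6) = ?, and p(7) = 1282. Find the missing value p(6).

The 4 known points determine the degree-3 polynomial uniquely.
Write p(n) = an^3 + bn^2 + cn + d. Substituting each data point gives a linear system:
  -8a + 4b - 2c + d = 13
  d = 1
  a + b + c + d = 4
  343a + 49b + 7c + d = 1282
Solving the system yields a = 3, b = 6, c = -6, d = 1.
So p(n) = 3n^3 + 6n^2 - 6n + 1.
Then p(6) = 829.

829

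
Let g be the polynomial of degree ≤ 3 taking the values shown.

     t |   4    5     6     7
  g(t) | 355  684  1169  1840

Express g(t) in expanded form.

g(t) = 5t^3 + 3t^2 - 3t - 1

Write g(t) = at^3 + bt^2 + ct + d. Substituting each data point gives a linear system:
  64a + 16b + 4c + d = 355
  125a + 25b + 5c + d = 684
  216a + 36b + 6c + d = 1169
  343a + 49b + 7c + d = 1840
Solving the system yields a = 5, b = 3, c = -3, d = -1.
So g(t) = 5t^3 + 3t^2 - 3t - 1.
Check: g(7) = 1840. ✓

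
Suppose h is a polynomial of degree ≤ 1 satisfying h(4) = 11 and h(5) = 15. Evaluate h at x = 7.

Using the Lagrange interpolation formula with nodes 4, 5:
  L_0(x) = (x - 5) / -1
  L_1(x) = (x - 4) / 1
Then h(x) = 11·L_0(x) + 15·L_1(x).
Expanding and collecting terms gives h(x) = 4x - 5.
Evaluating at x = 7: h(7) = 23.

23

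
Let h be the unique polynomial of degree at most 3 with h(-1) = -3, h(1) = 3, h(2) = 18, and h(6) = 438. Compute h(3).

Write h(t) = at^3 + bt^2 + ct + d. Substituting each data point gives a linear system:
  -a + b - c + d = -3
  a + b + c + d = 3
  8a + 4b + 2c + d = 18
  216a + 36b + 6c + d = 438
Solving the system yields a = 2, b = 0, c = 1, d = 0.
So h(t) = 2t³ + t.
Then h(3) = 57.

57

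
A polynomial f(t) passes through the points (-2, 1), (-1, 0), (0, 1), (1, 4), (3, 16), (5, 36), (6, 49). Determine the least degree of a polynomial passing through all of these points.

2

Divided differences on the nodes -2, -1, 0, 1, 3, 5, 6:
  order 0: 1  0  1  4  16  36  49
  order 1: -1  1  3  6  10  13
  order 2: 1  1  1  1  1
  order 3: 0  0  0  0
  order 4: 0  0  0
  order 5: 0  0
  order 6: 0
The order-2 divided differences are all 1 (nonzero) and every higher order vanishes, so the data lies on a polynomial of degree exactly 2.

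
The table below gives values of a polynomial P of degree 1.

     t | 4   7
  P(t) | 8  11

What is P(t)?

P(t) = t + 4

Write P(t) = at + b. Substituting each data point gives a linear system:
  4a + b = 8
  7a + b = 11
Solving the system yields a = 1, b = 4.
So P(t) = t + 4.
Check: P(4) = 8. ✓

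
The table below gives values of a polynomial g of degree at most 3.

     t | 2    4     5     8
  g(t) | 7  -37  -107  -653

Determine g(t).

g(t) = -2t^3 + 6t^2 - 2t + 3

Write g(t) = at^3 + bt^2 + ct + d. Substituting each data point gives a linear system:
  8a + 4b + 2c + d = 7
  64a + 16b + 4c + d = -37
  125a + 25b + 5c + d = -107
  512a + 64b + 8c + d = -653
Solving the system yields a = -2, b = 6, c = -2, d = 3.
So g(t) = -2t^3 + 6t^2 - 2t + 3.
Check: g(5) = -107. ✓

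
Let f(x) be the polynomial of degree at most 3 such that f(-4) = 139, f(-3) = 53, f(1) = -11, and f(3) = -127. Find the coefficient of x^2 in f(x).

-4

Write f(x) = ax^3 + bx^2 + cx + d. Substituting each data point gives a linear system:
  -64a + 16b - 4c + d = 139
  -27a + 9b - 3c + d = 53
  a + b + c + d = -11
  27a + 9b + 3c + d = -127
Solving the system yields a = -3, b = -4, c = -3, d = -1.
So f(x) = -3x^3 - 4x^2 - 3x - 1.
The coefficient of x^2 is -4.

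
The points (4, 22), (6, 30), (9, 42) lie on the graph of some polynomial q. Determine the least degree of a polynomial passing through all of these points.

Divided differences on the nodes 4, 6, 9:
  order 0: 22  30  42
  order 1: 4  4
  order 2: 0
The order-1 divided differences are all 4 (nonzero) and every higher order vanishes, so the data lies on a polynomial of degree exactly 1.

1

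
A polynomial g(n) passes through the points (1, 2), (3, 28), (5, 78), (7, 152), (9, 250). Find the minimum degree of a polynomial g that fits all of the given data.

Forward differences of the values at n = 1, 3, 5, 7, 9:
  g  : 2  28  78  152  250
  Δ  : 26  50  74  98
  Δ^2: 24  24  24
  Δ^3: 0  0
  Δ^4: 0
The second differences are constant (24) and nonzero, while all higher differences vanish, so the minimal degree is 2.

2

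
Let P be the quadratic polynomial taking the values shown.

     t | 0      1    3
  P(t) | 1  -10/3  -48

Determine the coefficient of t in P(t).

5/3

Write P(t) = at^2 + bt + c. Substituting each data point gives a linear system:
  c = 1
  a + b + c = -10/3
  9a + 3b + c = -48
Solving the system yields a = -6, b = 5/3, c = 1.
So P(t) = -6t² + (5/3)t + 1.
The coefficient of t is 5/3.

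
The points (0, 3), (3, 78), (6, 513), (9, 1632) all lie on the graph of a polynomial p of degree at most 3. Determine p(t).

p(t) = 2t^3 + 2t^2 + t + 3

Write p(t) = at^3 + bt^2 + ct + d. Substituting each data point gives a linear system:
  d = 3
  27a + 9b + 3c + d = 78
  216a + 36b + 6c + d = 513
  729a + 81b + 9c + d = 1632
Solving the system yields a = 2, b = 2, c = 1, d = 3.
So p(t) = 2t^3 + 2t^2 + t + 3.
Check: p(6) = 513. ✓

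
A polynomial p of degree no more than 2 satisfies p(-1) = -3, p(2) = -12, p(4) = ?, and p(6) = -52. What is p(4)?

The 3 known points determine the degree-2 polynomial uniquely.
Write p(s) = as^2 + bs + c. Substituting each data point gives a linear system:
  a - b + c = -3
  4a + 2b + c = -12
  36a + 6b + c = -52
Solving the system yields a = -1, b = -2, c = -4.
So p(s) = -s^2 - 2s - 4.
Then p(4) = -28.

-28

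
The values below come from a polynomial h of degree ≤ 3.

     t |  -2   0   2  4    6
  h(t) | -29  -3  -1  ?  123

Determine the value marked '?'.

On equispaced nodes a degree-3 polynomial has vanishing fourth forward difference, so
  h(-2) - 4·h(0) + 6·h(2) - 4·h(4) + h(6) = 0.
Substituting the known values and solving for h(4):
  -4·h(4) = -100
  h(4) = 25.

25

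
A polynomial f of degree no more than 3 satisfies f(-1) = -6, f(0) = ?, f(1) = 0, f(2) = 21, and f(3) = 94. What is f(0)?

On equispaced nodes a degree-3 polynomial has vanishing fourth forward difference, so
  f(-1) - 4·f(0) + 6·f(1) - 4·f(2) + f(3) = 0.
Substituting the known values and solving for f(0):
  -4·f(0) = -4
  f(0) = 1.

1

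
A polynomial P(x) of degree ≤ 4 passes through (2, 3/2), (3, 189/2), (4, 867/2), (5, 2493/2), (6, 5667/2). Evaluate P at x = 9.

32637/2

Forward differences of the values at x = 2, 3, 4, 5, 6:
  P  : 3/2  189/2  867/2  2493/2  5667/2
  Δ  : 93  339  813  1587
  Δ^2: 246  474  774
  Δ^3: 228  300
  Δ^4: 72
The fourth differences are constant, confirming degree 4.
Interpolating (Newton forward form) and evaluating at x = 9 gives P(9) = 32637/2.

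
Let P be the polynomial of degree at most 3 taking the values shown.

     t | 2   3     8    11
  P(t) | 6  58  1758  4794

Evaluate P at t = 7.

Using the Lagrange interpolation formula with nodes 2, 3, 8, 11:
  L_0(t) = (t - 3)(t - 8)(t - 11) / -54
  L_1(t) = (t - 2)(t - 8)(t - 11) / 40
  L_2(t) = (t - 2)(t - 3)(t - 11) / -90
  L_3(t) = (t - 2)(t - 3)(t - 8) / 216
Then P(t) = 6·L_0(t) + 58·L_1(t) + 1758·L_2(t) + 4794·L_3(t).
Expanding and collecting terms gives P(t) = 4t^3 - 4t^2 - 4t - 2.
Evaluating at t = 7: P(7) = 1146.

1146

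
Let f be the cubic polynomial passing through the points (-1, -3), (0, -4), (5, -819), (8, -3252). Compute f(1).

Using the Lagrange interpolation formula with nodes -1, 0, 5, 8:
  L_0(x) = x(x - 5)(x - 8) / -54
  L_1(x) = (x + 1)(x - 5)(x - 8) / 40
  L_2(x) = (x + 1)x(x - 8) / -90
  L_3(x) = (x + 1)x(x - 5) / 216
Then f(x) = -3·L_0(x) - 4·L_1(x) - 819·L_2(x) - 3252·L_3(x).
Expanding and collecting terms gives f(x) = -6x^3 - 3x^2 + 2x - 4.
Evaluating at x = 1: f(1) = -11.

-11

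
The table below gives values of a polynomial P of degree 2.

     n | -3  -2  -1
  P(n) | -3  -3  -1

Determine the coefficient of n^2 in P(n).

Write P(n) = an^2 + bn + c. Substituting each data point gives a linear system:
  9a - 3b + c = -3
  4a - 2b + c = -3
  a - b + c = -1
Solving the system yields a = 1, b = 5, c = 3.
So P(n) = n^2 + 5n + 3.
The leading coefficient is 1.

1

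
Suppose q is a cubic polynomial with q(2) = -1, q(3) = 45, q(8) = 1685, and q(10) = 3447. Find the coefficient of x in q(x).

Write q(x) = ax^3 + bx^2 + cx + d. Substituting each data point gives a linear system:
  8a + 4b + 2c + d = -1
  27a + 9b + 3c + d = 45
  512a + 64b + 8c + d = 1685
  1000a + 100b + 10c + d = 3447
Solving the system yields a = 4, b = -5, c = -5, d = -3.
So q(x) = 4x³ - 5x² - 5x - 3.
The coefficient of x is -5.

-5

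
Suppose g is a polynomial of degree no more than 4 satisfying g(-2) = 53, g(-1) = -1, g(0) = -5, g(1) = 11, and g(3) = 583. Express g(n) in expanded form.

g(n) = 5n^4 + 5n^3 + 5n^2 + n - 5

Using the Lagrange interpolation formula with nodes -2, -1, 0, 1, 3:
  L_0(n) = (n + 1)n(n - 1)(n - 3) / 30
  L_1(n) = (n + 2)n(n - 1)(n - 3) / -8
  L_2(n) = (n + 2)(n + 1)(n - 1)(n - 3) / 6
  L_3(n) = (n + 2)(n + 1)n(n - 3) / -12
  L_4(n) = (n + 2)(n + 1)n(n - 1) / 120
Then g(n) = 53·L_0(n) - 1·L_1(n) - 5·L_2(n) + 11·L_3(n) + 583·L_4(n).
Expanding and collecting terms gives g(n) = 5n^4 + 5n^3 + 5n^2 + n - 5.
Check: g(0) = -5. ✓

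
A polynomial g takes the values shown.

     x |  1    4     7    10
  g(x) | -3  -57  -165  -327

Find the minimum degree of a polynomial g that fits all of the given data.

2

Forward differences of the values at x = 1, 4, 7, 10:
  g  : -3  -57  -165  -327
  Δ  : -54  -108  -162
  Δ^2: -54  -54
  Δ^3: 0
The second differences are constant (-54) and nonzero, while all higher differences vanish, so the minimal degree is 2.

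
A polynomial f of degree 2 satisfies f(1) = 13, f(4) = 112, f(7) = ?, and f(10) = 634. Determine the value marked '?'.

319

On equispaced nodes a degree-2 polynomial has vanishing third forward difference, so
  - f(1) + 3·f(4) - 3·f(7) + f(10) = 0.
Substituting the known values and solving for f(7):
  -3·f(7) = -957
  f(7) = 319.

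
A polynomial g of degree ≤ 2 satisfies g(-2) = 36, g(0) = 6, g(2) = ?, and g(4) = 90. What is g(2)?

24

The 3 known points determine the degree-2 polynomial uniquely.
Write g(s) = as^2 + bs + c. Substituting each data point gives a linear system:
  4a - 2b + c = 36
  c = 6
  16a + 4b + c = 90
Solving the system yields a = 6, b = -3, c = 6.
So g(s) = 6s² - 3s + 6.
Then g(2) = 24.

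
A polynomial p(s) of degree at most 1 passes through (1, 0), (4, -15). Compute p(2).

Using the Lagrange interpolation formula with nodes 1, 4:
  L_0(s) = (s - 4) / -3
  L_1(s) = (s - 1) / 3
Then p(s) = 0·L_0(s) - 15·L_1(s).
Expanding and collecting terms gives p(s) = -5s + 5.
Evaluating at s = 2: p(2) = -5.

-5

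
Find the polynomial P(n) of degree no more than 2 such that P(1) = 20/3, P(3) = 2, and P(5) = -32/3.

P(n) = -n^2 + (5/3)n + 6

Using the Lagrange interpolation formula with nodes 1, 3, 5:
  L_0(n) = (n - 3)(n - 5) / 8
  L_1(n) = (n - 1)(n - 5) / -4
  L_2(n) = (n - 1)(n - 3) / 8
Then P(n) = 20/3·L_0(n) + 2·L_1(n) - 32/3·L_2(n).
Expanding and collecting terms gives P(n) = -n^2 + (5/3)n + 6.
Check: P(3) = 2. ✓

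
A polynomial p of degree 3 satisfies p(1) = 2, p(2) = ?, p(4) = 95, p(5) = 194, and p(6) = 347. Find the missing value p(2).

11

The 4 known points determine the degree-3 polynomial uniquely.
Write p(x) = ax^3 + bx^2 + cx + d. Substituting each data point gives a linear system:
  a + b + c + d = 2
  64a + 16b + 4c + d = 95
  125a + 25b + 5c + d = 194
  216a + 36b + 6c + d = 347
Solving the system yields a = 2, b = -3, c = 4, d = -1.
So p(x) = 2x^3 - 3x^2 + 4x - 1.
Then p(2) = 11.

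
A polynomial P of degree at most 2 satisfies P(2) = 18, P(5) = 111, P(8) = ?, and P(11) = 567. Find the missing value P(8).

294

On equispaced nodes a degree-2 polynomial has vanishing third forward difference, so
  - P(2) + 3·P(5) - 3·P(8) + P(11) = 0.
Substituting the known values and solving for P(8):
  -3·P(8) = -882
  P(8) = 294.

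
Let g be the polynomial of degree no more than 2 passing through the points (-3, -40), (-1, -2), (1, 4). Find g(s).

Using the Lagrange interpolation formula with nodes -3, -1, 1:
  L_0(s) = (s + 1)(s - 1) / 8
  L_1(s) = (s + 3)(s - 1) / -4
  L_2(s) = (s + 3)(s + 1) / 8
Then g(s) = -40·L_0(s) - 2·L_1(s) + 4·L_2(s).
Expanding and collecting terms gives g(s) = -4s^2 + 3s + 5.
Check: g(-3) = -40. ✓

g(s) = -4s^2 + 3s + 5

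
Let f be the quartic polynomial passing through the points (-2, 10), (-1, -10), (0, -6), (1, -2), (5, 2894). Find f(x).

f(x) = 4x^4 + 4x^3 - 4x^2 - 6

Write f(x) = ax^4 + bx^3 + cx^2 + dx + e. Substituting each data point gives a linear system:
  16a - 8b + 4c - 2d + e = 10
  a - b + c - d + e = -10
  e = -6
  a + b + c + d + e = -2
  625a + 125b + 25c + 5d + e = 2894
Solving the system yields a = 4, b = 4, c = -4, d = 0, e = -6.
So f(x) = 4x^4 + 4x^3 - 4x^2 - 6.
Check: f(1) = -2. ✓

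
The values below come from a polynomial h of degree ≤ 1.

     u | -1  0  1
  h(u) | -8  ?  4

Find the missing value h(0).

-2

The 2 known points determine the degree-1 polynomial uniquely.
Write h(u) = au + b. Substituting each data point gives a linear system:
  -a + b = -8
  a + b = 4
Solving the system yields a = 6, b = -2.
So h(u) = 6u - 2.
Then h(0) = -2.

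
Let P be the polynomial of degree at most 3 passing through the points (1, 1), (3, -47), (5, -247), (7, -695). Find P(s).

P(s) = -2s^3 - s^2 + 6s - 2

Write P(s) = as^3 + bs^2 + cs + d. Substituting each data point gives a linear system:
  a + b + c + d = 1
  27a + 9b + 3c + d = -47
  125a + 25b + 5c + d = -247
  343a + 49b + 7c + d = -695
Solving the system yields a = -2, b = -1, c = 6, d = -2.
So P(s) = -2s³ - s² + 6s - 2.
Check: P(3) = -47. ✓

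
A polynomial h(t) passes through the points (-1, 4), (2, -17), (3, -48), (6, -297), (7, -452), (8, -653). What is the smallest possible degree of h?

3

Divided differences on the nodes -1, 2, 3, 6, 7, 8:
  order 0: 4  -17  -48  -297  -452  -653
  order 1: -7  -31  -83  -155  -201
  order 2: -6  -13  -18  -23
  order 3: -1  -1  -1
  order 4: 0  0
  order 5: 0
The order-3 divided differences are all -1 (nonzero) and every higher order vanishes, so the data lies on a polynomial of degree exactly 3.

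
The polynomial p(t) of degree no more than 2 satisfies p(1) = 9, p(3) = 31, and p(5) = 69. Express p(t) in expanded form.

p(t) = 2t^2 + 3t + 4

Using the Lagrange interpolation formula with nodes 1, 3, 5:
  L_0(t) = (t - 3)(t - 5) / 8
  L_1(t) = (t - 1)(t - 5) / -4
  L_2(t) = (t - 1)(t - 3) / 8
Then p(t) = 9·L_0(t) + 31·L_1(t) + 69·L_2(t).
Expanding and collecting terms gives p(t) = 2t^2 + 3t + 4.
Check: p(1) = 9. ✓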